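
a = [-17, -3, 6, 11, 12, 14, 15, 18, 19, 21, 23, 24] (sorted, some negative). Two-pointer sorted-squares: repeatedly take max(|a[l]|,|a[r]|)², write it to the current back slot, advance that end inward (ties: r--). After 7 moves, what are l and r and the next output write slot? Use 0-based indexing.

l=0 r=11: |-17|<=|24| out[11]=576, r--
l=0 r=10: |-17|<=|23| out[10]=529, r--
l=0 r=9: |-17|<=|21| out[9]=441, r--
l=0 r=8: |-17|<=|19| out[8]=361, r--
l=0 r=7: |-17|<=|18| out[7]=324, r--
l=0 r=6: |-17|>|15| out[6]=289, l++
l=1 r=6: |-3|<=|15| out[5]=225, r--

l=1, r=5, next write slot=4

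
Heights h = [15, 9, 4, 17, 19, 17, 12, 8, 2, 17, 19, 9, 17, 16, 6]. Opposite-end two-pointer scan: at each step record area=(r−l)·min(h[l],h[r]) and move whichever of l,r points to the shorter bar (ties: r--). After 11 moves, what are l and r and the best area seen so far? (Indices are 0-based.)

l=0 r=14: min(15,6)*14=84 best=84 *, r--
l=0 r=13: min(15,16)*13=195 best=195 *, l++
l=1 r=13: min(9,16)*12=108 best=195, l++
l=2 r=13: min(4,16)*11=44 best=195, l++
l=3 r=13: min(17,16)*10=160 best=195, r--
l=3 r=12: min(17,17)*9=153 best=195, r--
l=3 r=11: min(17,9)*8=72 best=195, r--
l=3 r=10: min(17,19)*7=119 best=195, l++
l=4 r=10: min(19,19)*6=114 best=195, r--
l=4 r=9: min(19,17)*5=85 best=195, r--
l=4 r=8: min(19,2)*4=8 best=195, r--

l=4, r=7, best area=195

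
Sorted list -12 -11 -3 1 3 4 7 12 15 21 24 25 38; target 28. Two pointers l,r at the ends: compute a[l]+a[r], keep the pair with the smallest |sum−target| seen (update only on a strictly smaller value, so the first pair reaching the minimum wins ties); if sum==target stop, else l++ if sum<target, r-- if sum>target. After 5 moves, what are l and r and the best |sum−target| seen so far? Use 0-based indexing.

l=0 r=12: -12+38=26 d=2 *, l++
l=1 r=12: -11+38=27 d=1 *, l++
l=2 r=12: -3+38=35 d=7, r--
l=2 r=11: -3+25=22 d=6, l++
l=3 r=11: 1+25=26 d=2, l++

l=4, r=11, best |Δ|=1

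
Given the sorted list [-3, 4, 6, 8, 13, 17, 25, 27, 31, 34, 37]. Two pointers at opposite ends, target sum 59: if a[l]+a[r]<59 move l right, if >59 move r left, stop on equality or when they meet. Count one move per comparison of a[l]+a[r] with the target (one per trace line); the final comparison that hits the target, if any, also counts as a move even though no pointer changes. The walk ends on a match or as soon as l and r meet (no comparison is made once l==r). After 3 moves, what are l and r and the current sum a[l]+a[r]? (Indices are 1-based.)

l=1 r=11: -3+37=34 <59, l++
l=2 r=11: 4+37=41 <59, l++
l=3 r=11: 6+37=43 <59, l++

l=4, r=11, sum=45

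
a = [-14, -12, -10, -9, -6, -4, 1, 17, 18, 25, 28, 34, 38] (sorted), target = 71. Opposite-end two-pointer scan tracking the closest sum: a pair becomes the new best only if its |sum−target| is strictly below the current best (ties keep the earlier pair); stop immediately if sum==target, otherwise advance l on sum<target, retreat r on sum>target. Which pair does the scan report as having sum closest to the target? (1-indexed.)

pair (34, 38) with sum 72 (|Δ|=1)

[1,13] -14+38=24 d=47 * → l++
[2,13] -12+38=26 d=45 * → l++
[3,13] -10+38=28 d=43 * → l++
[4,13] -9+38=29 d=42 * → l++
[5,13] -6+38=32 d=39 * → l++
[6,13] -4+38=34 d=37 * → l++
[7,13] 1+38=39 d=32 * → l++
[8,13] 17+38=55 d=16 * → l++
[9,13] 18+38=56 d=15 * → l++
[10,13] 25+38=63 d=8 * → l++
[11,13] 28+38=66 d=5 * → l++
[12,13] 34+38=72 d=1 * → r--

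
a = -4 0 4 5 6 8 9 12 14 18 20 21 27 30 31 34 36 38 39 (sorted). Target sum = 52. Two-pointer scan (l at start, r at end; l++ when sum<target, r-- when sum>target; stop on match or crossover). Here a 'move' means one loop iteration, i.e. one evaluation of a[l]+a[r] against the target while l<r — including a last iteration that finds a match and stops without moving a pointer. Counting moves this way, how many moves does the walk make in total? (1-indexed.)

10 moves

l=1 r=19: -4+39=35 <52, l++
l=2 r=19: 0+39=39 <52, l++
l=3 r=19: 4+39=43 <52, l++
l=4 r=19: 5+39=44 <52, l++
l=5 r=19: 6+39=45 <52, l++
l=6 r=19: 8+39=47 <52, l++
l=7 r=19: 9+39=48 <52, l++
l=8 r=19: 12+39=51 <52, l++
l=9 r=19: 14+39=53 >52, r--
l=9 r=18: 14+38=52, found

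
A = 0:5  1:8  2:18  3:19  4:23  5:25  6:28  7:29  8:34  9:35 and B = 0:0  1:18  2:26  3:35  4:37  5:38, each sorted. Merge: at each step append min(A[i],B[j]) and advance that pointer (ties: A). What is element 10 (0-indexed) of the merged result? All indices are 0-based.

[i=0,j=0] A[i]=5>B[j]=0 take 0 → j++
[i=0,j=1] A[i]=5<=B[j]=18 take 5 → i++
[i=1,j=1] A[i]=8<=B[j]=18 take 8 → i++
[i=2,j=1] A[i]=18<=B[j]=18 take 18 → i++
[i=3,j=1] A[i]=19>B[j]=18 take 18 → j++
[i=3,j=2] A[i]=19<=B[j]=26 take 19 → i++
[i=4,j=2] A[i]=23<=B[j]=26 take 23 → i++
[i=5,j=2] A[i]=25<=B[j]=26 take 25 → i++
[i=6,j=2] A[i]=28>B[j]=26 take 26 → j++
[i=6,j=3] A[i]=28<=B[j]=35 take 28 → i++
[i=7,j=3] A[i]=29<=B[j]=35 take 29 → i++
[i=8,j=3] A[i]=34<=B[j]=35 take 34 → i++
[i=9,j=3] A[i]=35<=B[j]=35 take 35 → i++
[i=10,j=3] A done, take B[j]=35 → j++
[i=10,j=4] A done, take B[j]=37 → j++
[i=10,j=5] A done, take B[j]=38 → j++

merged[10] = 29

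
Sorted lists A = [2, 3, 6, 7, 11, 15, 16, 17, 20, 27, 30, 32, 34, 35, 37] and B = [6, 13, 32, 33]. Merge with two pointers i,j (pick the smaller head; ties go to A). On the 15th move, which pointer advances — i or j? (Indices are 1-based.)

j

i=1 j=1: A[i]=2<=B[j]=6 take 2, i++
i=2 j=1: A[i]=3<=B[j]=6 take 3, i++
i=3 j=1: A[i]=6<=B[j]=6 take 6, i++
i=4 j=1: A[i]=7>B[j]=6 take 6, j++
i=4 j=2: A[i]=7<=B[j]=13 take 7, i++
i=5 j=2: A[i]=11<=B[j]=13 take 11, i++
i=6 j=2: A[i]=15>B[j]=13 take 13, j++
i=6 j=3: A[i]=15<=B[j]=32 take 15, i++
i=7 j=3: A[i]=16<=B[j]=32 take 16, i++
i=8 j=3: A[i]=17<=B[j]=32 take 17, i++
i=9 j=3: A[i]=20<=B[j]=32 take 20, i++
i=10 j=3: A[i]=27<=B[j]=32 take 27, i++
i=11 j=3: A[i]=30<=B[j]=32 take 30, i++
i=12 j=3: A[i]=32<=B[j]=32 take 32, i++
i=13 j=3: A[i]=34>B[j]=32 take 32, j++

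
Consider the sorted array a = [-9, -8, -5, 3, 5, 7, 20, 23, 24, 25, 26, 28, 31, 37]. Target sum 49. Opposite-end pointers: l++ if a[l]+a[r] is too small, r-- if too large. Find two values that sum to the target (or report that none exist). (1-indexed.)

l=1 r=14: -9+37=28 <49, l++
l=2 r=14: -8+37=29 <49, l++
l=3 r=14: -5+37=32 <49, l++
l=4 r=14: 3+37=40 <49, l++
l=5 r=14: 5+37=42 <49, l++
l=6 r=14: 7+37=44 <49, l++
l=7 r=14: 20+37=57 >49, r--
l=7 r=13: 20+31=51 >49, r--
l=7 r=12: 20+28=48 <49, l++
l=8 r=12: 23+28=51 >49, r--
l=8 r=11: 23+26=49, found

(23, 26)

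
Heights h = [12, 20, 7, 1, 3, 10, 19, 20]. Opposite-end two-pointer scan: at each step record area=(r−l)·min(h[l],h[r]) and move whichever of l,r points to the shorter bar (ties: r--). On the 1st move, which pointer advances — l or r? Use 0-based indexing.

l

[0,7] min(12,20)*7=84 best=84 * → l++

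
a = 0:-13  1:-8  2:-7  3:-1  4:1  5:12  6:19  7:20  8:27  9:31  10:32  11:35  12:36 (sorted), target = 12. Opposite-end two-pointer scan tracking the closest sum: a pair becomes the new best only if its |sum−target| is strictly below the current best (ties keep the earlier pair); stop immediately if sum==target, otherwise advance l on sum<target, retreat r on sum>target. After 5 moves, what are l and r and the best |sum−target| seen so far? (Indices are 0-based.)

l=0, r=7, best |Δ|=2

[0,12] -13+36=23 d=11 * → r--
[0,11] -13+35=22 d=10 * → r--
[0,10] -13+32=19 d=7 * → r--
[0,9] -13+31=18 d=6 * → r--
[0,8] -13+27=14 d=2 * → r--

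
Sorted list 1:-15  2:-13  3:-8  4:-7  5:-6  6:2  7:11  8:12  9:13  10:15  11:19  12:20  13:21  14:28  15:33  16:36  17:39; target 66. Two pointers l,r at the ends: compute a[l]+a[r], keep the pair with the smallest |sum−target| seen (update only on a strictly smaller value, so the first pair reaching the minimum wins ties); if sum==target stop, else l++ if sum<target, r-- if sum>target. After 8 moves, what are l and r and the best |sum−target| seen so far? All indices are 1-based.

l=9, r=17, best |Δ|=15

[1,17] -15+39=24 d=42 * → l++
[2,17] -13+39=26 d=40 * → l++
[3,17] -8+39=31 d=35 * → l++
[4,17] -7+39=32 d=34 * → l++
[5,17] -6+39=33 d=33 * → l++
[6,17] 2+39=41 d=25 * → l++
[7,17] 11+39=50 d=16 * → l++
[8,17] 12+39=51 d=15 * → l++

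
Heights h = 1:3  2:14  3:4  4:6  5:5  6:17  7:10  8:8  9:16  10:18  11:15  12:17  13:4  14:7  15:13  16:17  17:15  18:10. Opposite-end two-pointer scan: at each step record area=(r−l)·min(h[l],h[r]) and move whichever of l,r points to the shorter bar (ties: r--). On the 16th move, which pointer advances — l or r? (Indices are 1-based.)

l

l=1 r=18: min(3,10)*17=51 best=51 *, l++
l=2 r=18: min(14,10)*16=160 best=160 *, r--
l=2 r=17: min(14,15)*15=210 best=210 *, l++
l=3 r=17: min(4,15)*14=56 best=210, l++
l=4 r=17: min(6,15)*13=78 best=210, l++
l=5 r=17: min(5,15)*12=60 best=210, l++
l=6 r=17: min(17,15)*11=165 best=210, r--
l=6 r=16: min(17,17)*10=170 best=210, r--
l=6 r=15: min(17,13)*9=117 best=210, r--
l=6 r=14: min(17,7)*8=56 best=210, r--
l=6 r=13: min(17,4)*7=28 best=210, r--
l=6 r=12: min(17,17)*6=102 best=210, r--
l=6 r=11: min(17,15)*5=75 best=210, r--
l=6 r=10: min(17,18)*4=68 best=210, l++
l=7 r=10: min(10,18)*3=30 best=210, l++
l=8 r=10: min(8,18)*2=16 best=210, l++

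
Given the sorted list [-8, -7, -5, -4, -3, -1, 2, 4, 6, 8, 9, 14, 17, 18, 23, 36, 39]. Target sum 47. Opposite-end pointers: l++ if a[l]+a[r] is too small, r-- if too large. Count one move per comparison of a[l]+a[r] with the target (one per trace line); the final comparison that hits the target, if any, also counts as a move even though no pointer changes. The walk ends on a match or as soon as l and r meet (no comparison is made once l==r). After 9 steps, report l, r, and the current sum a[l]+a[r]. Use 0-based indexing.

l=0 r=16: -8+39=31 <47, l++
l=1 r=16: -7+39=32 <47, l++
l=2 r=16: -5+39=34 <47, l++
l=3 r=16: -4+39=35 <47, l++
l=4 r=16: -3+39=36 <47, l++
l=5 r=16: -1+39=38 <47, l++
l=6 r=16: 2+39=41 <47, l++
l=7 r=16: 4+39=43 <47, l++
l=8 r=16: 6+39=45 <47, l++

l=9, r=16, sum=47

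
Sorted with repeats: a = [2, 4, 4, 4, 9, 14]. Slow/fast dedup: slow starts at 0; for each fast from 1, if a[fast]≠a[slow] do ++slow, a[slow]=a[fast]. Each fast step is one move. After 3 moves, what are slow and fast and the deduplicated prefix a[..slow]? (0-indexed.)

slow=1, fast=4, prefix=[2, 4]

slow=0 fast=1: a[fast]=4≠a[slow]=2 write a[1]=4, slow++,fast++
slow=1 fast=2: a[fast]=4=a[slow] dup, fast++
slow=1 fast=3: a[fast]=4=a[slow] dup, fast++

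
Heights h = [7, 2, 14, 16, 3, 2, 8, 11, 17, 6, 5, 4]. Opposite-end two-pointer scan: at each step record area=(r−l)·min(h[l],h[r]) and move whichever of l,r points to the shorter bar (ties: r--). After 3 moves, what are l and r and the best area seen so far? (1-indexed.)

l=1, r=9, best area=54

l=1 r=12: min(7,4)*11=44 best=44 *, r--
l=1 r=11: min(7,5)*10=50 best=50 *, r--
l=1 r=10: min(7,6)*9=54 best=54 *, r--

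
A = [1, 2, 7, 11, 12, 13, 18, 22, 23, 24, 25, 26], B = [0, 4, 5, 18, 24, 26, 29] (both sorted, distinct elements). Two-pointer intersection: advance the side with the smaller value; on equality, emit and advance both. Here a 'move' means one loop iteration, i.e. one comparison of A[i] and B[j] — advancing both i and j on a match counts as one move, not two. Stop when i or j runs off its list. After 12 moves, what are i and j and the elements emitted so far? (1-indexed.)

i=10, j=5, emitted=[18]

[i=1,j=1] 1>0 → j++
[i=1,j=2] 1<4 → i++
[i=2,j=2] 2<4 → i++
[i=3,j=2] 7>4 → j++
[i=3,j=3] 7>5 → j++
[i=3,j=4] 7<18 → i++
[i=4,j=4] 11<18 → i++
[i=5,j=4] 12<18 → i++
[i=6,j=4] 13<18 → i++
[i=7,j=4] 18==18 emit → i++,j++
[i=8,j=5] 22<24 → i++
[i=9,j=5] 23<24 → i++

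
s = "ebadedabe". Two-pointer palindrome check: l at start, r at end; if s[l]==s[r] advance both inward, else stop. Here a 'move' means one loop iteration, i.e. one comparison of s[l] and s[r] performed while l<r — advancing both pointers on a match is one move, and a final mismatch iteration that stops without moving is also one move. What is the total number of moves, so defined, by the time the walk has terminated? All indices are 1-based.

l=1 r=9: 'e'=='e', l++,r--
l=2 r=8: 'b'=='b', l++,r--
l=3 r=7: 'a'=='a', l++,r--
l=4 r=6: 'd'=='d', l++,r--

4 moves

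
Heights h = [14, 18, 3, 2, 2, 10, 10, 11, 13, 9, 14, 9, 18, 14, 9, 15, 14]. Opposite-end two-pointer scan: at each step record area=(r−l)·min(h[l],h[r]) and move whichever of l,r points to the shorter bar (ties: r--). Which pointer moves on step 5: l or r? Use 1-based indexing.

l=1 r=17: min(14,14)*16=224 best=224 *, r--
l=1 r=16: min(14,15)*15=210 best=224, l++
l=2 r=16: min(18,15)*14=210 best=224, r--
l=2 r=15: min(18,9)*13=117 best=224, r--
l=2 r=14: min(18,14)*12=168 best=224, r--

r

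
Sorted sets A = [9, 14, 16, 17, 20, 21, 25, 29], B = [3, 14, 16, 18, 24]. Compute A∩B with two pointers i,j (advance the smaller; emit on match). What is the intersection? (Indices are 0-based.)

i=0 j=0: 9>3, j++
i=0 j=1: 9<14, i++
i=1 j=1: 14==14 emit, i++,j++
i=2 j=2: 16==16 emit, i++,j++
i=3 j=3: 17<18, i++
i=4 j=3: 20>18, j++
i=4 j=4: 20<24, i++
i=5 j=4: 21<24, i++
i=6 j=4: 25>24, j++

intersection = [14, 16]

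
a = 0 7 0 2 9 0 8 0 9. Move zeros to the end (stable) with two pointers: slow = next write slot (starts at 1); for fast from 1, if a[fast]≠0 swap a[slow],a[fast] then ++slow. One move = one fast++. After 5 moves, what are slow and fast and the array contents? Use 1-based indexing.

slow=4, fast=6, a=[7, 2, 9, 0, 0, 0, 8, 0, 9]

(s=1,f=1) a[fast]=0 → fast++
(s=1,f=2) a[fast]=7≠0 swap→a[1]=7 → slow++,fast++
(s=2,f=3) a[fast]=0 → fast++
(s=2,f=4) a[fast]=2≠0 swap→a[2]=2 → slow++,fast++
(s=3,f=5) a[fast]=9≠0 swap→a[3]=9 → slow++,fast++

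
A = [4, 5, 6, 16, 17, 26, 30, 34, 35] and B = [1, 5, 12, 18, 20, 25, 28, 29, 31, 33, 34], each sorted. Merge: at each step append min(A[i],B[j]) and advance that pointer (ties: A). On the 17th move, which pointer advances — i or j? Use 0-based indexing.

j

[i=0,j=0] A[i]=4>B[j]=1 take 1 → j++
[i=0,j=1] A[i]=4<=B[j]=5 take 4 → i++
[i=1,j=1] A[i]=5<=B[j]=5 take 5 → i++
[i=2,j=1] A[i]=6>B[j]=5 take 5 → j++
[i=2,j=2] A[i]=6<=B[j]=12 take 6 → i++
[i=3,j=2] A[i]=16>B[j]=12 take 12 → j++
[i=3,j=3] A[i]=16<=B[j]=18 take 16 → i++
[i=4,j=3] A[i]=17<=B[j]=18 take 17 → i++
[i=5,j=3] A[i]=26>B[j]=18 take 18 → j++
[i=5,j=4] A[i]=26>B[j]=20 take 20 → j++
[i=5,j=5] A[i]=26>B[j]=25 take 25 → j++
[i=5,j=6] A[i]=26<=B[j]=28 take 26 → i++
[i=6,j=6] A[i]=30>B[j]=28 take 28 → j++
[i=6,j=7] A[i]=30>B[j]=29 take 29 → j++
[i=6,j=8] A[i]=30<=B[j]=31 take 30 → i++
[i=7,j=8] A[i]=34>B[j]=31 take 31 → j++
[i=7,j=9] A[i]=34>B[j]=33 take 33 → j++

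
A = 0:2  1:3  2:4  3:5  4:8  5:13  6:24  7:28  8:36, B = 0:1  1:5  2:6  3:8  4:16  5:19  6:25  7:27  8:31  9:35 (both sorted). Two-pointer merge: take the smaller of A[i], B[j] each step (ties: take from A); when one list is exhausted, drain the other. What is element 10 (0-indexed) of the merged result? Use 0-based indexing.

i=0 j=0: A[i]=2>B[j]=1 take 1, j++
i=0 j=1: A[i]=2<=B[j]=5 take 2, i++
i=1 j=1: A[i]=3<=B[j]=5 take 3, i++
i=2 j=1: A[i]=4<=B[j]=5 take 4, i++
i=3 j=1: A[i]=5<=B[j]=5 take 5, i++
i=4 j=1: A[i]=8>B[j]=5 take 5, j++
i=4 j=2: A[i]=8>B[j]=6 take 6, j++
i=4 j=3: A[i]=8<=B[j]=8 take 8, i++
i=5 j=3: A[i]=13>B[j]=8 take 8, j++
i=5 j=4: A[i]=13<=B[j]=16 take 13, i++
i=6 j=4: A[i]=24>B[j]=16 take 16, j++
i=6 j=5: A[i]=24>B[j]=19 take 19, j++
i=6 j=6: A[i]=24<=B[j]=25 take 24, i++
i=7 j=6: A[i]=28>B[j]=25 take 25, j++
i=7 j=7: A[i]=28>B[j]=27 take 27, j++
i=7 j=8: A[i]=28<=B[j]=31 take 28, i++
i=8 j=8: A[i]=36>B[j]=31 take 31, j++
i=8 j=9: A[i]=36>B[j]=35 take 35, j++
i=8 j=10: B done, take A[i]=36, i++

merged[10] = 16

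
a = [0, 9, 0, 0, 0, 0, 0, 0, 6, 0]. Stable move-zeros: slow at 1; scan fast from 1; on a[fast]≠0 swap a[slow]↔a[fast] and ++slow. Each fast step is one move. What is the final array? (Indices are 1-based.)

[9, 6, 0, 0, 0, 0, 0, 0, 0, 0]

slow=1 fast=1: a[fast]=0, fast++
slow=1 fast=2: a[fast]=9≠0 swap→a[1]=9, slow++,fast++
slow=2 fast=3: a[fast]=0, fast++
slow=2 fast=4: a[fast]=0, fast++
slow=2 fast=5: a[fast]=0, fast++
slow=2 fast=6: a[fast]=0, fast++
slow=2 fast=7: a[fast]=0, fast++
slow=2 fast=8: a[fast]=0, fast++
slow=2 fast=9: a[fast]=6≠0 swap→a[2]=6, slow++,fast++
slow=3 fast=10: a[fast]=0, fast++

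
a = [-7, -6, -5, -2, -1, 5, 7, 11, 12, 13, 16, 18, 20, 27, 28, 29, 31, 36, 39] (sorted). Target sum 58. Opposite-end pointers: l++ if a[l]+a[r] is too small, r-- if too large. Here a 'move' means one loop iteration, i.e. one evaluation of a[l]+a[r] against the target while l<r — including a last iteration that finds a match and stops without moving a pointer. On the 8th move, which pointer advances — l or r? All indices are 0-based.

l

[0,18] -7+39=32 <58 → l++
[1,18] -6+39=33 <58 → l++
[2,18] -5+39=34 <58 → l++
[3,18] -2+39=37 <58 → l++
[4,18] -1+39=38 <58 → l++
[5,18] 5+39=44 <58 → l++
[6,18] 7+39=46 <58 → l++
[7,18] 11+39=50 <58 → l++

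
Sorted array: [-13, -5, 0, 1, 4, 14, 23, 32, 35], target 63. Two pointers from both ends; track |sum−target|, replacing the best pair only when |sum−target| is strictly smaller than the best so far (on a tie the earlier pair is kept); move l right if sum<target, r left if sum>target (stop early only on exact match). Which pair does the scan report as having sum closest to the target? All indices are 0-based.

[0,8] -13+35=22 d=41 * → l++
[1,8] -5+35=30 d=33 * → l++
[2,8] 0+35=35 d=28 * → l++
[3,8] 1+35=36 d=27 * → l++
[4,8] 4+35=39 d=24 * → l++
[5,8] 14+35=49 d=14 * → l++
[6,8] 23+35=58 d=5 * → l++
[7,8] 32+35=67 d=4 * → r--

pair (32, 35) with sum 67 (|Δ|=4)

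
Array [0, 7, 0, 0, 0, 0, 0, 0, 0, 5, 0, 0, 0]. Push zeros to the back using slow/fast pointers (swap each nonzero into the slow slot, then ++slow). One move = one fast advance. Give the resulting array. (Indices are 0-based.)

[7, 5, 0, 0, 0, 0, 0, 0, 0, 0, 0, 0, 0]

slow=0 fast=0: a[fast]=0, fast++
slow=0 fast=1: a[fast]=7≠0 swap→a[0]=7, slow++,fast++
slow=1 fast=2: a[fast]=0, fast++
slow=1 fast=3: a[fast]=0, fast++
slow=1 fast=4: a[fast]=0, fast++
slow=1 fast=5: a[fast]=0, fast++
slow=1 fast=6: a[fast]=0, fast++
slow=1 fast=7: a[fast]=0, fast++
slow=1 fast=8: a[fast]=0, fast++
slow=1 fast=9: a[fast]=5≠0 swap→a[1]=5, slow++,fast++
slow=2 fast=10: a[fast]=0, fast++
slow=2 fast=11: a[fast]=0, fast++
slow=2 fast=12: a[fast]=0, fast++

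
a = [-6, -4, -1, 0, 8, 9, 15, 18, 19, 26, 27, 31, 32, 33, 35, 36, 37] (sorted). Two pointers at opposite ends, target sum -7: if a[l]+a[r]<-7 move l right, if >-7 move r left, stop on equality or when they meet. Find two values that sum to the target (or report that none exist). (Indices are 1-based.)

(-6, -1)

[1,17] -6+37=31 >-7 → r--
[1,16] -6+36=30 >-7 → r--
[1,15] -6+35=29 >-7 → r--
[1,14] -6+33=27 >-7 → r--
[1,13] -6+32=26 >-7 → r--
[1,12] -6+31=25 >-7 → r--
[1,11] -6+27=21 >-7 → r--
[1,10] -6+26=20 >-7 → r--
[1,9] -6+19=13 >-7 → r--
[1,8] -6+18=12 >-7 → r--
[1,7] -6+15=9 >-7 → r--
[1,6] -6+9=3 >-7 → r--
[1,5] -6+8=2 >-7 → r--
[1,4] -6+0=-6 >-7 → r--
[1,3] -6+-1=-7 → found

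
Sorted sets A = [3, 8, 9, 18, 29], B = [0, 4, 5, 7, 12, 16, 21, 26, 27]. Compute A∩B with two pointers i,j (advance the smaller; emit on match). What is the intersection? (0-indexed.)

intersection = []

[i=0,j=0] 3>0 → j++
[i=0,j=1] 3<4 → i++
[i=1,j=1] 8>4 → j++
[i=1,j=2] 8>5 → j++
[i=1,j=3] 8>7 → j++
[i=1,j=4] 8<12 → i++
[i=2,j=4] 9<12 → i++
[i=3,j=4] 18>12 → j++
[i=3,j=5] 18>16 → j++
[i=3,j=6] 18<21 → i++
[i=4,j=6] 29>21 → j++
[i=4,j=7] 29>26 → j++
[i=4,j=8] 29>27 → j++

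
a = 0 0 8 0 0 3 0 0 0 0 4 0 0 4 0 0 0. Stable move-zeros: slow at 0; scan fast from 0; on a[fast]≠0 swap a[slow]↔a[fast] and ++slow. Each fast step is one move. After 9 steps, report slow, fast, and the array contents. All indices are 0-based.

slow=2, fast=9, a=[8, 3, 0, 0, 0, 0, 0, 0, 0, 0, 4, 0, 0, 4, 0, 0, 0]

(s=0,f=0) a[fast]=0 → fast++
(s=0,f=1) a[fast]=0 → fast++
(s=0,f=2) a[fast]=8≠0 swap→a[0]=8 → slow++,fast++
(s=1,f=3) a[fast]=0 → fast++
(s=1,f=4) a[fast]=0 → fast++
(s=1,f=5) a[fast]=3≠0 swap→a[1]=3 → slow++,fast++
(s=2,f=6) a[fast]=0 → fast++
(s=2,f=7) a[fast]=0 → fast++
(s=2,f=8) a[fast]=0 → fast++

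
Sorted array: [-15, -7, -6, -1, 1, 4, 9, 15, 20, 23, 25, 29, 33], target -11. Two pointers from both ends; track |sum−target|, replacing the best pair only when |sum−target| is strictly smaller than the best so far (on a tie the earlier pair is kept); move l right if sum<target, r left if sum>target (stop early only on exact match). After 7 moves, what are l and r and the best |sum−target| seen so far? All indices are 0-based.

l=0, r=5, best |Δ|=5

l=0 r=12: -15+33=18 d=29 *, r--
l=0 r=11: -15+29=14 d=25 *, r--
l=0 r=10: -15+25=10 d=21 *, r--
l=0 r=9: -15+23=8 d=19 *, r--
l=0 r=8: -15+20=5 d=16 *, r--
l=0 r=7: -15+15=0 d=11 *, r--
l=0 r=6: -15+9=-6 d=5 *, r--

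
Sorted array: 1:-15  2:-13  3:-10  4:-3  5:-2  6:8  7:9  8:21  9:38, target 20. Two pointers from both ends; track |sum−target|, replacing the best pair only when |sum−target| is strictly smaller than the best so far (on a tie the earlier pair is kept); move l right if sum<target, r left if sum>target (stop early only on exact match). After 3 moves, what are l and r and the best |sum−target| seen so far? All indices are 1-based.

l=3, r=8, best |Δ|=3

[1,9] -15+38=23 d=3 * → r--
[1,8] -15+21=6 d=14 → l++
[2,8] -13+21=8 d=12 → l++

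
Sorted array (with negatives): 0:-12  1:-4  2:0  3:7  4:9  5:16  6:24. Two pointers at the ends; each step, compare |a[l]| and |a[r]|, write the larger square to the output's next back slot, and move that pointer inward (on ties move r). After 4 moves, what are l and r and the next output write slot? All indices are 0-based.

l=1, r=3, next write slot=2

l=0 r=6: |-12|<=|24| out[6]=576, r--
l=0 r=5: |-12|<=|16| out[5]=256, r--
l=0 r=4: |-12|>|9| out[4]=144, l++
l=1 r=4: |-4|<=|9| out[3]=81, r--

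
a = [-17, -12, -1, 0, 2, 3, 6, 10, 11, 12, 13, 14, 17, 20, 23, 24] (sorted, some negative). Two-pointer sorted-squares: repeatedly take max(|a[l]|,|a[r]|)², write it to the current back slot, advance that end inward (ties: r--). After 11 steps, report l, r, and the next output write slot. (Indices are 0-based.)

[0,15] |-17|<=|24| out[15]=576 → r--
[0,14] |-17|<=|23| out[14]=529 → r--
[0,13] |-17|<=|20| out[13]=400 → r--
[0,12] |-17|<=|17| out[12]=289 → r--
[0,11] |-17|>|14| out[11]=289 → l++
[1,11] |-12|<=|14| out[10]=196 → r--
[1,10] |-12|<=|13| out[9]=169 → r--
[1,9] |-12|<=|12| out[8]=144 → r--
[1,8] |-12|>|11| out[7]=144 → l++
[2,8] |-1|<=|11| out[6]=121 → r--
[2,7] |-1|<=|10| out[5]=100 → r--

l=2, r=6, next write slot=4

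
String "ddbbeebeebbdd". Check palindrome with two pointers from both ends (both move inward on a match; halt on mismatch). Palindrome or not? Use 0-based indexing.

palindrome

[0,12] 'd'=='d' → l++,r--
[1,11] 'd'=='d' → l++,r--
[2,10] 'b'=='b' → l++,r--
[3,9] 'b'=='b' → l++,r--
[4,8] 'e'=='e' → l++,r--
[5,7] 'e'=='e' → l++,r--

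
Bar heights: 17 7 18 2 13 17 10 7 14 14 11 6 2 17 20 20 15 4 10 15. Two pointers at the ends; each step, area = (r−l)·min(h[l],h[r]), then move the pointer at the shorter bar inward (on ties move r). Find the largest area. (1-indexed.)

max area = 285

[1,20] min(17,15)*19=285 best=285 * → r--
[1,19] min(17,10)*18=180 best=285 → r--
[1,18] min(17,4)*17=68 best=285 → r--
[1,17] min(17,15)*16=240 best=285 → r--
[1,16] min(17,20)*15=255 best=285 → l++
[2,16] min(7,20)*14=98 best=285 → l++
[3,16] min(18,20)*13=234 best=285 → l++
[4,16] min(2,20)*12=24 best=285 → l++
[5,16] min(13,20)*11=143 best=285 → l++
[6,16] min(17,20)*10=170 best=285 → l++
[7,16] min(10,20)*9=90 best=285 → l++
[8,16] min(7,20)*8=56 best=285 → l++
[9,16] min(14,20)*7=98 best=285 → l++
[10,16] min(14,20)*6=84 best=285 → l++
[11,16] min(11,20)*5=55 best=285 → l++
[12,16] min(6,20)*4=24 best=285 → l++
[13,16] min(2,20)*3=6 best=285 → l++
[14,16] min(17,20)*2=34 best=285 → l++
[15,16] min(20,20)*1=20 best=285 → r--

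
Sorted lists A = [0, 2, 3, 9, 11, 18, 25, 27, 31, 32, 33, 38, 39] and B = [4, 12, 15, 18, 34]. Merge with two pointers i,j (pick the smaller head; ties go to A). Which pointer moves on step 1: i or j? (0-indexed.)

[i=0,j=0] A[i]=0<=B[j]=4 take 0 → i++

i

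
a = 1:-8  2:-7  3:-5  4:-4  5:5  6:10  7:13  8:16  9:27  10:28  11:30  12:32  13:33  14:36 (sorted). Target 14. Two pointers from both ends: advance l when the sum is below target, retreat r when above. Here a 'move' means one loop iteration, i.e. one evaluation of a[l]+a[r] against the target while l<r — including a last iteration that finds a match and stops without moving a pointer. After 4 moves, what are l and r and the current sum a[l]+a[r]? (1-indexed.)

l=1, r=10, sum=20

[1,14] -8+36=28 >14 → r--
[1,13] -8+33=25 >14 → r--
[1,12] -8+32=24 >14 → r--
[1,11] -8+30=22 >14 → r--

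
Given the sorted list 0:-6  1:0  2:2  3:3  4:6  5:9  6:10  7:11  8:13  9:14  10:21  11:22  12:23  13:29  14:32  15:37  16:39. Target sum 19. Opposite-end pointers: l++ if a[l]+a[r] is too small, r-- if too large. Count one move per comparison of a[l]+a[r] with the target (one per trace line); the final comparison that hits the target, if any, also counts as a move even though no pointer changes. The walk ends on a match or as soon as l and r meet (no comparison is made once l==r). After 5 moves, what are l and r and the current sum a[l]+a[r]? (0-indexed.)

l=1, r=12, sum=23

[0,16] -6+39=33 >19 → r--
[0,15] -6+37=31 >19 → r--
[0,14] -6+32=26 >19 → r--
[0,13] -6+29=23 >19 → r--
[0,12] -6+23=17 <19 → l++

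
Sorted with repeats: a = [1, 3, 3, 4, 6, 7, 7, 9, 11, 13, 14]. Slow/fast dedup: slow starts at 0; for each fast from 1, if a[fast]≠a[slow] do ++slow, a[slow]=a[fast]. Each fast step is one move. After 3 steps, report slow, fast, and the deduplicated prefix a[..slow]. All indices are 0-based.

slow=0 fast=1: a[fast]=3≠a[slow]=1 write a[1]=3, slow++,fast++
slow=1 fast=2: a[fast]=3=a[slow] dup, fast++
slow=1 fast=3: a[fast]=4≠a[slow]=3 write a[2]=4, slow++,fast++

slow=2, fast=4, prefix=[1, 3, 4]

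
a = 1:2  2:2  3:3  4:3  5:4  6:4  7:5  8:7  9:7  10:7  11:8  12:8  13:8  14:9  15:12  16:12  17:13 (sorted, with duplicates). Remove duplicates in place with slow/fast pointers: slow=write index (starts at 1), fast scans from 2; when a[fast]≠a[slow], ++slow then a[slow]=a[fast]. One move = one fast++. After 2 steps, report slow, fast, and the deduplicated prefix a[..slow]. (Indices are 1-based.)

slow=2, fast=4, prefix=[2, 3]

slow=1 fast=2: a[fast]=2=a[slow] dup, fast++
slow=1 fast=3: a[fast]=3≠a[slow]=2 write a[2]=3, slow++,fast++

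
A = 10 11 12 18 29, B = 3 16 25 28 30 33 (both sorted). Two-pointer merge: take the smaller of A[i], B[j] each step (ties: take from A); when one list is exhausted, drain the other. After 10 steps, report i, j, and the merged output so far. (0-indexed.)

[i=0,j=0] A[i]=10>B[j]=3 take 3 → j++
[i=0,j=1] A[i]=10<=B[j]=16 take 10 → i++
[i=1,j=1] A[i]=11<=B[j]=16 take 11 → i++
[i=2,j=1] A[i]=12<=B[j]=16 take 12 → i++
[i=3,j=1] A[i]=18>B[j]=16 take 16 → j++
[i=3,j=2] A[i]=18<=B[j]=25 take 18 → i++
[i=4,j=2] A[i]=29>B[j]=25 take 25 → j++
[i=4,j=3] A[i]=29>B[j]=28 take 28 → j++
[i=4,j=4] A[i]=29<=B[j]=30 take 29 → i++
[i=5,j=4] A done, take B[j]=30 → j++

i=5, j=5, merged so far=[3, 10, 11, 12, 16, 18, 25, 28, 29, 30]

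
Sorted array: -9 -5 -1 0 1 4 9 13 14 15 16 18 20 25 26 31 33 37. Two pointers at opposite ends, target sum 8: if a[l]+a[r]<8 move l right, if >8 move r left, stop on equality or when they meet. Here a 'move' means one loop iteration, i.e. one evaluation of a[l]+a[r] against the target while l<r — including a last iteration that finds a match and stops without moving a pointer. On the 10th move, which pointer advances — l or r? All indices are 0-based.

l=0 r=17: -9+37=28 >8, r--
l=0 r=16: -9+33=24 >8, r--
l=0 r=15: -9+31=22 >8, r--
l=0 r=14: -9+26=17 >8, r--
l=0 r=13: -9+25=16 >8, r--
l=0 r=12: -9+20=11 >8, r--
l=0 r=11: -9+18=9 >8, r--
l=0 r=10: -9+16=7 <8, l++
l=1 r=10: -5+16=11 >8, r--
l=1 r=9: -5+15=10 >8, r--

r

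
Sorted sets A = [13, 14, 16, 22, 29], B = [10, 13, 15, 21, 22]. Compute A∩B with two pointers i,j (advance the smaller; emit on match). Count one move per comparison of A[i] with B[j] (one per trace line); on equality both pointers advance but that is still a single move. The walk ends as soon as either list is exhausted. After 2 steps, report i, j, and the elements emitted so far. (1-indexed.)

i=1 j=1: 13>10, j++
i=1 j=2: 13==13 emit, i++,j++

i=2, j=3, emitted=[13]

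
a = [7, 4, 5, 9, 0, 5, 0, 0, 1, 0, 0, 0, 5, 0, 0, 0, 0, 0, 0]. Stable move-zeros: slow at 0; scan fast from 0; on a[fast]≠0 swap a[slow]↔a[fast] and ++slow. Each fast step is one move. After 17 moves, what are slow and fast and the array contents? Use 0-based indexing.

(s=0,f=0) a[fast]=7≠0 swap→a[0]=7 → slow++,fast++
(s=1,f=1) a[fast]=4≠0 swap→a[1]=4 → slow++,fast++
(s=2,f=2) a[fast]=5≠0 swap→a[2]=5 → slow++,fast++
(s=3,f=3) a[fast]=9≠0 swap→a[3]=9 → slow++,fast++
(s=4,f=4) a[fast]=0 → fast++
(s=4,f=5) a[fast]=5≠0 swap→a[4]=5 → slow++,fast++
(s=5,f=6) a[fast]=0 → fast++
(s=5,f=7) a[fast]=0 → fast++
(s=5,f=8) a[fast]=1≠0 swap→a[5]=1 → slow++,fast++
(s=6,f=9) a[fast]=0 → fast++
(s=6,f=10) a[fast]=0 → fast++
(s=6,f=11) a[fast]=0 → fast++
(s=6,f=12) a[fast]=5≠0 swap→a[6]=5 → slow++,fast++
(s=7,f=13) a[fast]=0 → fast++
(s=7,f=14) a[fast]=0 → fast++
(s=7,f=15) a[fast]=0 → fast++
(s=7,f=16) a[fast]=0 → fast++

slow=7, fast=17, a=[7, 4, 5, 9, 5, 1, 5, 0, 0, 0, 0, 0, 0, 0, 0, 0, 0, 0, 0]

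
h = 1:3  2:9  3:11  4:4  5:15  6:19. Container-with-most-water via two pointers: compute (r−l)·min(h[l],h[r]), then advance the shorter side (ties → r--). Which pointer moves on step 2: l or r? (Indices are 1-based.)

l

[1,6] min(3,19)*5=15 best=15 * → l++
[2,6] min(9,19)*4=36 best=36 * → l++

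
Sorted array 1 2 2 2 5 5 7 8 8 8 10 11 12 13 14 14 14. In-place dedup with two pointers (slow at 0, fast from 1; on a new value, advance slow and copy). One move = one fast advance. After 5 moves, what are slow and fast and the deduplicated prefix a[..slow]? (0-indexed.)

slow=2, fast=6, prefix=[1, 2, 5]

slow=0 fast=1: a[fast]=2≠a[slow]=1 write a[1]=2, slow++,fast++
slow=1 fast=2: a[fast]=2=a[slow] dup, fast++
slow=1 fast=3: a[fast]=2=a[slow] dup, fast++
slow=1 fast=4: a[fast]=5≠a[slow]=2 write a[2]=5, slow++,fast++
slow=2 fast=5: a[fast]=5=a[slow] dup, fast++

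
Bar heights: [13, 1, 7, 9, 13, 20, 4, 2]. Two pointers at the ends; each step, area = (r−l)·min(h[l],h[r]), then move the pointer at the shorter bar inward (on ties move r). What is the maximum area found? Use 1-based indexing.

max area = 65

l=1 r=8: min(13,2)*7=14 best=14 *, r--
l=1 r=7: min(13,4)*6=24 best=24 *, r--
l=1 r=6: min(13,20)*5=65 best=65 *, l++
l=2 r=6: min(1,20)*4=4 best=65, l++
l=3 r=6: min(7,20)*3=21 best=65, l++
l=4 r=6: min(9,20)*2=18 best=65, l++
l=5 r=6: min(13,20)*1=13 best=65, l++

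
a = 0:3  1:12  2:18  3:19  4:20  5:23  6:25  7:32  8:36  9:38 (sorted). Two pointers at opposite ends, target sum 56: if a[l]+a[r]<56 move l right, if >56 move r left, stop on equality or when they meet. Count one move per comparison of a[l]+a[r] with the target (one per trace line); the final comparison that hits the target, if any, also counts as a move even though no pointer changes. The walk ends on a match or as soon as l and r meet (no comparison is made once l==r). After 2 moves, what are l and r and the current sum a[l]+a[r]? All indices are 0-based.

l=0 r=9: 3+38=41 <56, l++
l=1 r=9: 12+38=50 <56, l++

l=2, r=9, sum=56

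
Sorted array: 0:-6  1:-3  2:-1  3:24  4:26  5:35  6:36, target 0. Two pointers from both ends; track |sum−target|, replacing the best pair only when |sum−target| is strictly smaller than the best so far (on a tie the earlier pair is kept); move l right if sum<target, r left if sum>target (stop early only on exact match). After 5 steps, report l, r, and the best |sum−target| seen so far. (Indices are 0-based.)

l=0 r=6: -6+36=30 d=30 *, r--
l=0 r=5: -6+35=29 d=29 *, r--
l=0 r=4: -6+26=20 d=20 *, r--
l=0 r=3: -6+24=18 d=18 *, r--
l=0 r=2: -6+-1=-7 d=7 *, l++

l=1, r=2, best |Δ|=7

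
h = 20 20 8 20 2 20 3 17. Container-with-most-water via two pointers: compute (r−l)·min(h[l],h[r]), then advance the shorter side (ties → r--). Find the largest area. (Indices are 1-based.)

max area = 119

[1,8] min(20,17)*7=119 best=119 * → r--
[1,7] min(20,3)*6=18 best=119 → r--
[1,6] min(20,20)*5=100 best=119 → r--
[1,5] min(20,2)*4=8 best=119 → r--
[1,4] min(20,20)*3=60 best=119 → r--
[1,3] min(20,8)*2=16 best=119 → r--
[1,2] min(20,20)*1=20 best=119 → r--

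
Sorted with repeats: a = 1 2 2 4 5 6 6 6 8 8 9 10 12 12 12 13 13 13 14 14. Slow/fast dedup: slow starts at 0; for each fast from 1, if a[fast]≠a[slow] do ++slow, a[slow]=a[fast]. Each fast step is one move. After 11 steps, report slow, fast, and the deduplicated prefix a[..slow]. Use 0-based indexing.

slow=7, fast=12, prefix=[1, 2, 4, 5, 6, 8, 9, 10]

(s=0,f=1) a[fast]=2≠a[slow]=1 write a[1]=2 → slow++,fast++
(s=1,f=2) a[fast]=2=a[slow] dup → fast++
(s=1,f=3) a[fast]=4≠a[slow]=2 write a[2]=4 → slow++,fast++
(s=2,f=4) a[fast]=5≠a[slow]=4 write a[3]=5 → slow++,fast++
(s=3,f=5) a[fast]=6≠a[slow]=5 write a[4]=6 → slow++,fast++
(s=4,f=6) a[fast]=6=a[slow] dup → fast++
(s=4,f=7) a[fast]=6=a[slow] dup → fast++
(s=4,f=8) a[fast]=8≠a[slow]=6 write a[5]=8 → slow++,fast++
(s=5,f=9) a[fast]=8=a[slow] dup → fast++
(s=5,f=10) a[fast]=9≠a[slow]=8 write a[6]=9 → slow++,fast++
(s=6,f=11) a[fast]=10≠a[slow]=9 write a[7]=10 → slow++,fast++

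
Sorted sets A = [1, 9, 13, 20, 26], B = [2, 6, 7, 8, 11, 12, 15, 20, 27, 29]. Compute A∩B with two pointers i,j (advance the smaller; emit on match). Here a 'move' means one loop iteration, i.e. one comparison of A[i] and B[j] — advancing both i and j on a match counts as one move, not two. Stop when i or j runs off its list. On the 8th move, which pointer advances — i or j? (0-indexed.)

[i=0,j=0] 1<2 → i++
[i=1,j=0] 9>2 → j++
[i=1,j=1] 9>6 → j++
[i=1,j=2] 9>7 → j++
[i=1,j=3] 9>8 → j++
[i=1,j=4] 9<11 → i++
[i=2,j=4] 13>11 → j++
[i=2,j=5] 13>12 → j++

j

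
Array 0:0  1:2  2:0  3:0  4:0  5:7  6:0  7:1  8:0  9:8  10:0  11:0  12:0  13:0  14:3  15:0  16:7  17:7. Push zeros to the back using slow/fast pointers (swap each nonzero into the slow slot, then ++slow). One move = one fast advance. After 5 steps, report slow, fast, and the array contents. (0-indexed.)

slow=0 fast=0: a[fast]=0, fast++
slow=0 fast=1: a[fast]=2≠0 swap→a[0]=2, slow++,fast++
slow=1 fast=2: a[fast]=0, fast++
slow=1 fast=3: a[fast]=0, fast++
slow=1 fast=4: a[fast]=0, fast++

slow=1, fast=5, a=[2, 0, 0, 0, 0, 7, 0, 1, 0, 8, 0, 0, 0, 0, 3, 0, 7, 7]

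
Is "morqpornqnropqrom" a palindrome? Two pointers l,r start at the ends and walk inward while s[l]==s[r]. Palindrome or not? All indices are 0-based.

[0,16] 'm'=='m' → l++,r--
[1,15] 'o'=='o' → l++,r--
[2,14] 'r'=='r' → l++,r--
[3,13] 'q'=='q' → l++,r--
[4,12] 'p'=='p' → l++,r--
[5,11] 'o'=='o' → l++,r--
[6,10] 'r'=='r' → l++,r--
[7,9] 'n'=='n' → l++,r--

palindrome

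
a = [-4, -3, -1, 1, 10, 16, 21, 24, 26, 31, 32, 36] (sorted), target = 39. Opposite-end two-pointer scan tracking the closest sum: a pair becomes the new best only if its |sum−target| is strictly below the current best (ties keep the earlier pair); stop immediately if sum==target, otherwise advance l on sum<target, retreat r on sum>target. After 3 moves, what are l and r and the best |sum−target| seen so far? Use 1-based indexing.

[1,12] -4+36=32 d=7 * → l++
[2,12] -3+36=33 d=6 * → l++
[3,12] -1+36=35 d=4 * → l++

l=4, r=12, best |Δ|=4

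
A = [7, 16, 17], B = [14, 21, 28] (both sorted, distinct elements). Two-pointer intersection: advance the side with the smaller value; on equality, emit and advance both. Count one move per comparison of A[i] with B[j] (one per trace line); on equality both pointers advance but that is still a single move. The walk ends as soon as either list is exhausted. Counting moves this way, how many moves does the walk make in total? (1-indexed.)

4 moves

i=1 j=1: 7<14, i++
i=2 j=1: 16>14, j++
i=2 j=2: 16<21, i++
i=3 j=2: 17<21, i++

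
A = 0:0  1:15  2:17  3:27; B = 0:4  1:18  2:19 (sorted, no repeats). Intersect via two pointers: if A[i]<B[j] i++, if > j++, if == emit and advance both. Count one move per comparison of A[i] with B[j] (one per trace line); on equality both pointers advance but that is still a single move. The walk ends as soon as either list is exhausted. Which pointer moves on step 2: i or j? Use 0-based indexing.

i=0 j=0: 0<4, i++
i=1 j=0: 15>4, j++

j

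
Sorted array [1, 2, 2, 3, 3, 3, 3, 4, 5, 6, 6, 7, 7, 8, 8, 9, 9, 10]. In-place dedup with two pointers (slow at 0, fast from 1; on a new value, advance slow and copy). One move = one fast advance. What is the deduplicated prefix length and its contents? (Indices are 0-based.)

length 10; prefix = [1, 2, 3, 4, 5, 6, 7, 8, 9, 10]

slow=0 fast=1: a[fast]=2≠a[slow]=1 write a[1]=2, slow++,fast++
slow=1 fast=2: a[fast]=2=a[slow] dup, fast++
slow=1 fast=3: a[fast]=3≠a[slow]=2 write a[2]=3, slow++,fast++
slow=2 fast=4: a[fast]=3=a[slow] dup, fast++
slow=2 fast=5: a[fast]=3=a[slow] dup, fast++
slow=2 fast=6: a[fast]=3=a[slow] dup, fast++
slow=2 fast=7: a[fast]=4≠a[slow]=3 write a[3]=4, slow++,fast++
slow=3 fast=8: a[fast]=5≠a[slow]=4 write a[4]=5, slow++,fast++
slow=4 fast=9: a[fast]=6≠a[slow]=5 write a[5]=6, slow++,fast++
slow=5 fast=10: a[fast]=6=a[slow] dup, fast++
slow=5 fast=11: a[fast]=7≠a[slow]=6 write a[6]=7, slow++,fast++
slow=6 fast=12: a[fast]=7=a[slow] dup, fast++
slow=6 fast=13: a[fast]=8≠a[slow]=7 write a[7]=8, slow++,fast++
slow=7 fast=14: a[fast]=8=a[slow] dup, fast++
slow=7 fast=15: a[fast]=9≠a[slow]=8 write a[8]=9, slow++,fast++
slow=8 fast=16: a[fast]=9=a[slow] dup, fast++
slow=8 fast=17: a[fast]=10≠a[slow]=9 write a[9]=10, slow++,fast++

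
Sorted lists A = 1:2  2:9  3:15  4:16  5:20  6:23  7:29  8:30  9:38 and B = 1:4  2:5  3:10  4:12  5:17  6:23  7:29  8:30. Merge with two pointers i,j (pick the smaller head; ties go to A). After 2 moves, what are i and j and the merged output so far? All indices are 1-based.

i=2, j=2, merged so far=[2, 4]

[i=1,j=1] A[i]=2<=B[j]=4 take 2 → i++
[i=2,j=1] A[i]=9>B[j]=4 take 4 → j++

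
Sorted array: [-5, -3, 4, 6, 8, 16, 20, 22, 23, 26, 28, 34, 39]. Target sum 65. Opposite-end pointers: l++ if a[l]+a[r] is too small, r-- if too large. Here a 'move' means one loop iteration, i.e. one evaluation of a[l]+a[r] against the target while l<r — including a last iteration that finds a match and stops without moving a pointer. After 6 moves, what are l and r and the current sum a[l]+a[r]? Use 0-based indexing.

[0,12] -5+39=34 <65 → l++
[1,12] -3+39=36 <65 → l++
[2,12] 4+39=43 <65 → l++
[3,12] 6+39=45 <65 → l++
[4,12] 8+39=47 <65 → l++
[5,12] 16+39=55 <65 → l++

l=6, r=12, sum=59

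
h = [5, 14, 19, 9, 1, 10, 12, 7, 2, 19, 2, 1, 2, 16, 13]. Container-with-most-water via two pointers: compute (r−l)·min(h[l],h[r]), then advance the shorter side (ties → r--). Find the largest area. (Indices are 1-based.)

[1,15] min(5,13)*14=70 best=70 * → l++
[2,15] min(14,13)*13=169 best=169 * → r--
[2,14] min(14,16)*12=168 best=169 → l++
[3,14] min(19,16)*11=176 best=176 * → r--
[3,13] min(19,2)*10=20 best=176 → r--
[3,12] min(19,1)*9=9 best=176 → r--
[3,11] min(19,2)*8=16 best=176 → r--
[3,10] min(19,19)*7=133 best=176 → r--
[3,9] min(19,2)*6=12 best=176 → r--
[3,8] min(19,7)*5=35 best=176 → r--
[3,7] min(19,12)*4=48 best=176 → r--
[3,6] min(19,10)*3=30 best=176 → r--
[3,5] min(19,1)*2=2 best=176 → r--
[3,4] min(19,9)*1=9 best=176 → r--

max area = 176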